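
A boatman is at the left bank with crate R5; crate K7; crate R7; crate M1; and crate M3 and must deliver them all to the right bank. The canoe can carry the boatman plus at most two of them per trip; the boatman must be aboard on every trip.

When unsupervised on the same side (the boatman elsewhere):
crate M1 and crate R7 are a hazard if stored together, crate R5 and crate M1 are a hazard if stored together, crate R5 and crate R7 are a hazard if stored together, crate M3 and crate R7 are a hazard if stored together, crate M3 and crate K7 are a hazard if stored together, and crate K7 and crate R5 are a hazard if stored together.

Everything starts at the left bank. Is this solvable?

No

Whatever the first load, the items left behind include a forbidden pair without the boatman. No opening move is safe, so no plan exists.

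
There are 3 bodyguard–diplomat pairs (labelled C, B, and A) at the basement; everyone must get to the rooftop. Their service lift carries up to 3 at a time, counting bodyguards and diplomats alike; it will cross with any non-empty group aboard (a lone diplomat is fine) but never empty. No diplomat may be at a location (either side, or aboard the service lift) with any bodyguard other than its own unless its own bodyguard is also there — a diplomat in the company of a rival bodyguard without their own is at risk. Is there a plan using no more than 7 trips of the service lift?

Yes — this plan uses 5 crossings (≤ 7):
1. bodyguard C and diplomat C cross → the rooftop.
2. bodyguard C crosses ← the basement.
3. bodyguard A, bodyguard B, and bodyguard C cross → the rooftop.
4. diplomat C crosses ← the basement.
5. diplomat A, diplomat B, and diplomat C cross → the rooftop.

Yes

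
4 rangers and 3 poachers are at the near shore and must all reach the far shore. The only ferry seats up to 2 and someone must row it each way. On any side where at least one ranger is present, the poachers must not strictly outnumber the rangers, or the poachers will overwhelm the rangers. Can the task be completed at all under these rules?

1. 2 poachers → the far shore.  (the near shore: 4R 1P; the far shore: 0R 2P)
2. 1 poacher ← the near shore.  (the near shore: 4R 2P; the far shore: 0R 1P)
3. 2 poachers → the far shore.  (the near shore: 4R 0P; the far shore: 0R 3P)
4. 1 poacher ← the near shore.  (the near shore: 4R 1P; the far shore: 0R 2P)
5. 2 rangers → the far shore.  (the near shore: 2R 1P; the far shore: 2R 2P)
6. 1 poacher ← the near shore.  (the near shore: 2R 2P; the far shore: 2R 1P)
7. 1 ranger and 1 poacher → the far shore.  (the near shore: 1R 1P; the far shore: 3R 2P)
8. 1 ranger ← the near shore.  (the near shore: 2R 1P; the far shore: 2R 2P)
9. 1 ranger and 1 poacher → the far shore.  (the near shore: 1R 0P; the far shore: 3R 3P)
10. 1 poacher ← the near shore.  (the near shore: 1R 1P; the far shore: 3R 2P)
11. 1 ranger and 1 poacher → the far shore.  (the near shore: 0R 0P; the far shore: 4R 3P)

Yes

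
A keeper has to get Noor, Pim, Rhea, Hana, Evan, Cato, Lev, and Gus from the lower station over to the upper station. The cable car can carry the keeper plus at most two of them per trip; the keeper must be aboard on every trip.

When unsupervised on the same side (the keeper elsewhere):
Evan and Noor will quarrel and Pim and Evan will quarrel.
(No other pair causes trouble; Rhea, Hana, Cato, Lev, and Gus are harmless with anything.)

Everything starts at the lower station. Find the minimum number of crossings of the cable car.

7

Counting alone: the keeper can take at most 2 across per trip to the upper station, so moving all 8 needs at least 4 loaded trips out, with a return between consecutive ones — at least 7 crossings.
The plan below uses exactly 7 crossings, so it is optimal:
1. Keeper goes to the upper station with Noor and Pim.
2. Keeper goes back to the lower station alone.
3. Keeper goes to the upper station with Hana and Rhea.
4. Keeper goes back to the lower station alone.
5. Keeper goes to the upper station with Cato and Lev.
6. Keeper goes back to the lower station alone.
7. Keeper goes to the upper station with Evan and Gus.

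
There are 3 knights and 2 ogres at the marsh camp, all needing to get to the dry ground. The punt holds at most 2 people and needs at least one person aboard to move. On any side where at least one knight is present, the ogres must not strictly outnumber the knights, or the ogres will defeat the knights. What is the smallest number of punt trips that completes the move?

7

Counting alone: each trip to the dry ground takes at most 2 across and each return brings at least 1 back, so after t trips out (and t−1 returns) at most 2t − (t−1) of the 5 are across; that first reaches 5 at t = 4, so at least 7 crossings are needed.
The plan below uses exactly 7 crossings, so it is optimal:
1. 2 ogres → the dry ground.  (the marsh camp: 3K 0O; the dry ground: 0K 2O)
2. 1 ogre ← the marsh camp.  (the marsh camp: 3K 1O; the dry ground: 0K 1O)
3. 2 knights → the dry ground.  (the marsh camp: 1K 1O; the dry ground: 2K 1O)
4. 1 knight ← the marsh camp.  (the marsh camp: 2K 1O; the dry ground: 1K 1O)
5. 1 knight and 1 ogre → the dry ground.  (the marsh camp: 1K 0O; the dry ground: 2K 2O)
6. 1 ogre ← the marsh camp.  (the marsh camp: 1K 1O; the dry ground: 2K 1O)
7. 1 knight and 1 ogre → the dry ground.  (the marsh camp: 0K 0O; the dry ground: 3K 2O)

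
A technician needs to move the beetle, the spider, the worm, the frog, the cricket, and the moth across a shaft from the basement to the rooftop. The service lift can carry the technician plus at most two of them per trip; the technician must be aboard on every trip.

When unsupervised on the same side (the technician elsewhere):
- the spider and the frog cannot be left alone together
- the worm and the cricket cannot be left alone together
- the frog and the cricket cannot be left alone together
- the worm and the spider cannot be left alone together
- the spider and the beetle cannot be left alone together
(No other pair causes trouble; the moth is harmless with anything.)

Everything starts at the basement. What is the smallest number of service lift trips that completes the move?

Counting alone: the technician can take at most 2 across per trip to the rooftop, so moving all 6 needs at least 3 loaded trips out, with a return between consecutive ones — at least 5 crossings.
The safety rule pushes this higher. Following every safe sequence of crossings, the most of the 6 that can be at the rooftop as the service lift arrives there on crossing 5 is 5 — never all 6.
So no plan with fewer than 7 crossings exists, and this one achieves 7:
1. Technician goes to the rooftop with the cricket and the spider.
2. Technician goes back to the basement alone.
3. Technician goes to the rooftop with the beetle and the worm.
4. Technician goes back to the basement with the cricket and the spider.
5. Technician goes to the rooftop with the frog and the moth.
6. Technician goes back to the basement alone.
7. Technician goes to the rooftop with the cricket and the spider.

7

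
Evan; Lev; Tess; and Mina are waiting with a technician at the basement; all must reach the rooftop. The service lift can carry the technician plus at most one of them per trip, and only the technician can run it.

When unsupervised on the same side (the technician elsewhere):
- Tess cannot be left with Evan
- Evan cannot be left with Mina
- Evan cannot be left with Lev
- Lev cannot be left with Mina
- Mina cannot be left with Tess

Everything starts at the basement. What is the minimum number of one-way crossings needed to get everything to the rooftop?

Whatever the first load, the items left behind include a forbidden pair without the technician. No opening move is safe, so no plan exists.

impossible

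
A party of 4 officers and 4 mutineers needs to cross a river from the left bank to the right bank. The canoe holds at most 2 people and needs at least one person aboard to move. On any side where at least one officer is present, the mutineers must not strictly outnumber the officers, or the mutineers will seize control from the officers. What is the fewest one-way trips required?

impossible

Following every safe sequence of crossings from the start, the most of the 8 that can be at the right bank as the canoe arrives there on crossings 1, 3, 5 is 2, 3, 4 respectively; the best ever achieved is 4 of 8.
From crossing 7 on, no configuration arises that was not already reachable earlier: only 11 distinct safe configurations (who is on which side, and where the canoe is) can ever be reached, none of them has everyone across, and every continuation just revisits them. They are: 0 officers + 0 mutineers across (canoe back at the start); 0 officers + 1 mutineer across (canoe there); 0 officers + 1 mutineer across (canoe back at the start); 0 officers + 2 mutineers across (canoe there); 0 officers + 2 mutineers across (canoe back at the start); 0 officers + 3 mutineers across (canoe there); 0 officers + 3 mutineers across (canoe back at the start); 0 officers + 4 mutineers across (canoe there); 1 officer + 1 mutineer across (canoe there); 1 officer + 1 mutineer across (canoe back at the start); 2 officers + 2 mutineers across (canoe there). So no valid plan exists.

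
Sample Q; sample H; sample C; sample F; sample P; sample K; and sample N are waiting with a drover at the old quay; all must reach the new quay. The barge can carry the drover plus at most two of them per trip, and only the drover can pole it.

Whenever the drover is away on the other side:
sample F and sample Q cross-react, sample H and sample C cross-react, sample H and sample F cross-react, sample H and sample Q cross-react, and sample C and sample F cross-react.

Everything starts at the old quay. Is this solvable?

1. Drover goes to the new quay with sample F and sample H.  [the old quay: sample C, sample K, sample N, sample P, sample Q | the new quay: sample F, sample H]
2. Drover goes back to the old quay with sample H.  [the old quay: sample C, sample H, sample K, sample N, sample P, sample Q | the new quay: sample F]
3. Drover goes to the new quay with sample C and sample Q.  [the old quay: sample H, sample K, sample N, sample P | the new quay: sample C, sample F, sample Q]
4. Drover goes back to the old quay with sample F.  [the old quay: sample F, sample H, sample K, sample N, sample P | the new quay: sample C, sample Q]
5. Drover goes to the new quay with sample H and sample P.  [the old quay: sample F, sample K, sample N | the new quay: sample C, sample H, sample P, sample Q]
6. Drover goes back to the old quay with sample H.  [the old quay: sample F, sample H, sample K, sample N | the new quay: sample C, sample P, sample Q]
7. Drover goes to the new quay with sample H and sample K.  [the old quay: sample F, sample N | the new quay: sample C, sample H, sample K, sample P, sample Q]
8. Drover goes back to the old quay with sample H.  [the old quay: sample F, sample H, sample N | the new quay: sample C, sample K, sample P, sample Q]
9. Drover goes to the new quay with sample H and sample N.  [the old quay: sample F | the new quay: sample C, sample H, sample K, sample N, sample P, sample Q]
10. Drover goes back to the old quay with sample H.  [the old quay: sample F, sample H | the new quay: sample C, sample K, sample N, sample P, sample Q]
11. Drover goes to the new quay with sample F and sample H.  [the old quay: — | the new quay: sample C, sample F, sample H, sample K, sample N, sample P, sample Q]

Yes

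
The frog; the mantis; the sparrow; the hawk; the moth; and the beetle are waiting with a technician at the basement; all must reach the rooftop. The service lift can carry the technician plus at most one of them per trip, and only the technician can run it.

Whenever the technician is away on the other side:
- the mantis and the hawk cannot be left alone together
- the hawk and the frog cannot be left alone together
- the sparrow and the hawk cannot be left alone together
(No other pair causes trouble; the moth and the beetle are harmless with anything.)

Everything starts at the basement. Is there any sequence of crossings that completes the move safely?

No

Following every safe sequence of crossings from the start, the most of the 6 that can be at the rooftop as the service lift arrives there on crossings 1, 3, 5, 7 is 1, 2, 3, 4 respectively; the best ever achieved is 4 of 6.
From crossing 9 on, no configuration arises that was not already reachable earlier: only 36 distinct safe configurations (who is on which side, and where the service lift is) can ever be reached, none of them has everyone across, and every continuation just revisits them. So no valid plan exists.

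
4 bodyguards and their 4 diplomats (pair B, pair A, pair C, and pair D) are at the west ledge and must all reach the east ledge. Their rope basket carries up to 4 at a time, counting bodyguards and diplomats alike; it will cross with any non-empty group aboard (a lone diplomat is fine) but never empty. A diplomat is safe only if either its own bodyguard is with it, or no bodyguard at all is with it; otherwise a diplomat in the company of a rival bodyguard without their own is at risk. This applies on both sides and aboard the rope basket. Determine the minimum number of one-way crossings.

5

Counting alone: each trip to the east ledge takes at most 4 across and each return brings at least 1 back, so after t trips out (and t−1 returns) at most 4t − (t−1) of the 8 are across; that first reaches 8 at t = 3, so at least 5 crossings are needed.
The plan below uses exactly 5 crossings, so it is optimal:
1. bodyguard B and diplomat B cross → the east ledge.
2. bodyguard B crosses ← the west ledge.
3. bodyguard A, bodyguard B, bodyguard C, and bodyguard D cross → the east ledge.
4. diplomat B crosses ← the west ledge.
5. diplomat A, diplomat B, diplomat C, and diplomat D cross → the east ledge.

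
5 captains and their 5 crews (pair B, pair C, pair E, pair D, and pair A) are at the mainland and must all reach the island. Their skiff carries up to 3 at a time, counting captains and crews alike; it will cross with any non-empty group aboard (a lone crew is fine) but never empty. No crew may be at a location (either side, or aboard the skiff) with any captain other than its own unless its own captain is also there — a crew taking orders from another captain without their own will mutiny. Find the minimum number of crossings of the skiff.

11

Counting alone: each trip to the island takes at most 3 across and each return brings at least 1 back, so after t trips out (and t−1 returns) at most 3t − (t−1) of the 10 are across; that first reaches 10 at t = 5, so at least 9 crossings are needed.
The safety rule pushes this higher. Following every safe sequence of crossings, the most of the 10 that can be at the island as the skiff arrives there on crossing 9 is 9 — never all 10.
So no plan with fewer than 11 crossings exists, and this one achieves 11:
1. captain B and crew B cross → the island.
2. captain B crosses ← the mainland.
3. crew C, crew D, and crew E cross → the island.
4. crew B crosses ← the mainland.
5. captain C, captain D, and captain E cross → the island.
6. captain C and crew C cross ← the mainland.
7. captain A, captain B, and captain C cross → the island.
8. crew E crosses ← the mainland.
9. crew B and crew C cross → the island.
10. crew B crosses ← the mainland.
11. crew A, crew B, and crew E cross → the island.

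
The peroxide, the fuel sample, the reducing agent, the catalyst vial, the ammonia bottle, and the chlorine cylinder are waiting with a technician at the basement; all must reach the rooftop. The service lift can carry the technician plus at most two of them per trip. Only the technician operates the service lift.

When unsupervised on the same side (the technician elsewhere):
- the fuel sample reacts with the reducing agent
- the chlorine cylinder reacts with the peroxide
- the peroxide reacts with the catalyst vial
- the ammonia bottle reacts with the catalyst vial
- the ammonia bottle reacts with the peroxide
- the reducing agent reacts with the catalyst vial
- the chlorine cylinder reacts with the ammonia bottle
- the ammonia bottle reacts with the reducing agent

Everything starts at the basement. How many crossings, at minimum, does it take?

Whatever the first load, the items left behind include a forbidden pair without the technician. No opening move is safe, so no plan exists.

impossible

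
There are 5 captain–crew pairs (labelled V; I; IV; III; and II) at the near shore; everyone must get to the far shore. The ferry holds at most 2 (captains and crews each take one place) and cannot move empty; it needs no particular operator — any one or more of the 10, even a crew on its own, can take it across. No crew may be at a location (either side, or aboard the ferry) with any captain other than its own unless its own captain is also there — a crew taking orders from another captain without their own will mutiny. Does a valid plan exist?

No

Following every safe sequence of crossings from the start, the most of the 10 that can be at the far shore as the ferry arrives there on crossings 1, 3, 5, 7 is 2, 3, 4, 5 respectively; the best ever achieved is 5 of 10.
From crossing 9 on, no configuration arises that was not already reachable earlier: only 82 distinct safe configurations (who is on which side, and where the ferry is) can ever be reached, none of them has everyone across, and every continuation just revisits them. So no valid plan exists.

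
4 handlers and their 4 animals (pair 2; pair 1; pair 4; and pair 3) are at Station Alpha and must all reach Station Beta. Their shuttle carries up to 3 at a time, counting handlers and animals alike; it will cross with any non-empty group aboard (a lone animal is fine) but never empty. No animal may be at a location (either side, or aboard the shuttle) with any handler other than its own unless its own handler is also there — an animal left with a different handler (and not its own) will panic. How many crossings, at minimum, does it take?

9

Counting alone: each trip to Station Beta takes at most 3 across and each return brings at least 1 back, so after t trips out (and t−1 returns) at most 3t − (t−1) of the 8 are across; that first reaches 8 at t = 4, so at least 7 crossings are needed.
The safety rule pushes this higher. Following every safe sequence of crossings, the most of the 8 that can be at Station Beta as the shuttle arrives there on crossing 7 is 7 — never all 8.
So no plan with fewer than 9 crossings exists, and this one achieves 9:
1. animal 2 and handler 2 cross → Station Beta.
2. handler 2 crosses ← Station Alpha.
3. animal 1, handler 1, and handler 2 cross → Station Beta.
4. animal 2 and handler 2 cross ← Station Alpha.
5. handler 2, handler 3, and handler 4 cross → Station Beta.
6. animal 1 crosses ← Station Alpha.
7. animal 1 and animal 2 cross → Station Beta.
8. animal 2 crosses ← Station Alpha.
9. animal 2, animal 3, and animal 4 cross → Station Beta.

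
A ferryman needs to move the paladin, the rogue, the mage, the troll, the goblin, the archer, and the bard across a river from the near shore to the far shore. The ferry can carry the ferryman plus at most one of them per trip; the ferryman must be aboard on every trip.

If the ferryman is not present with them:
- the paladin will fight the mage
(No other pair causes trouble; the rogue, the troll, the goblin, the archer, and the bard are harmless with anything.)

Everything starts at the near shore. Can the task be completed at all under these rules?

Yes

1. Ferryman goes to the far shore with the paladin.
2. Ferryman goes back to the near shore alone.
3. Ferryman goes to the far shore with the rogue.
4. Ferryman goes back to the near shore alone.
5. Ferryman goes to the far shore with the troll.
6. Ferryman goes back to the near shore alone.
7. Ferryman goes to the far shore with the goblin.
8. Ferryman goes back to the near shore alone.
9. Ferryman goes to the far shore with the archer.
10. Ferryman goes back to the near shore alone.
11. Ferryman goes to the far shore with the bard.
12. Ferryman goes back to the near shore alone.
13. Ferryman goes to the far shore with the mage.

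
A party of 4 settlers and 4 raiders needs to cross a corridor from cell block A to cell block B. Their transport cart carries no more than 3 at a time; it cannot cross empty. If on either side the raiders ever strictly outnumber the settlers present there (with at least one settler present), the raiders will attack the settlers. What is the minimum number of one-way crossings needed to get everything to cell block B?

Counting alone: each trip to cell block B takes at most 3 across and each return brings at least 1 back, so after t trips out (and t−1 returns) at most 3t − (t−1) of the 8 are across; that first reaches 8 at t = 4, so at least 7 crossings are needed.
The safety rule pushes this higher. Following every safe sequence of crossings, the most of the 8 that can be at cell block B as the transport cart arrives there on crossing 7 is 7 — never all 8.
So no plan with fewer than 9 crossings exists, and this one achieves 9:
1. 2 raiders → cell block B.  (cell block A: 4S 2R; cell block B: 0S 2R)
2. 1 raider ← cell block A.  (cell block A: 4S 3R; cell block B: 0S 1R)
3. 3 raiders → cell block B.  (cell block A: 4S 0R; cell block B: 0S 4R)
4. 1 raider ← cell block A.  (cell block A: 4S 1R; cell block B: 0S 3R)
5. 3 settlers → cell block B.  (cell block A: 1S 1R; cell block B: 3S 3R)
6. 1 settler and 1 raider ← cell block A.  (cell block A: 2S 2R; cell block B: 2S 2R)
7. 2 settlers → cell block B.  (cell block A: 0S 2R; cell block B: 4S 2R)
8. 1 raider ← cell block A.  (cell block A: 0S 3R; cell block B: 4S 1R)
9. 3 raiders → cell block B.  (cell block A: 0S 0R; cell block B: 4S 4R)

9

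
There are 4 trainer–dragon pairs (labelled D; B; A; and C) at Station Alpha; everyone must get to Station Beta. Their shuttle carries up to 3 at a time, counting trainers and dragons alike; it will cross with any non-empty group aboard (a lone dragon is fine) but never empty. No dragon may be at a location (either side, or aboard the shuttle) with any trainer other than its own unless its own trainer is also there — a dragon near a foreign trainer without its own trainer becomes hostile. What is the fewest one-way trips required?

9

Counting alone: each trip to Station Beta takes at most 3 across and each return brings at least 1 back, so after t trips out (and t−1 returns) at most 3t − (t−1) of the 8 are across; that first reaches 8 at t = 4, so at least 7 crossings are needed.
The safety rule pushes this higher. Following every safe sequence of crossings, the most of the 8 that can be at Station Beta as the shuttle arrives there on crossing 7 is 7 — never all 8.
So no plan with fewer than 9 crossings exists, and this one achieves 9:
1. dragon D and trainer D cross → Station Beta.
2. trainer D crosses ← Station Alpha.
3. dragon B, trainer B, and trainer D cross → Station Beta.
4. dragon D and trainer D cross ← Station Alpha.
5. trainer A, trainer C, and trainer D cross → Station Beta.
6. dragon B crosses ← Station Alpha.
7. dragon B and dragon D cross → Station Beta.
8. dragon D crosses ← Station Alpha.
9. dragon A, dragon C, and dragon D cross → Station Beta.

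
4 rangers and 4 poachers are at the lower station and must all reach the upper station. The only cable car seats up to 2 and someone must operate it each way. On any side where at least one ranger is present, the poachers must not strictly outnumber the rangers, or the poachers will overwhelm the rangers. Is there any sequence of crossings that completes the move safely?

Following every safe sequence of crossings from the start, the most of the 8 that can be at the upper station as the cable car arrives there on crossings 1, 3, 5 is 2, 3, 4 respectively; the best ever achieved is 4 of 8.
From crossing 7 on, no configuration arises that was not already reachable earlier: only 11 distinct safe configurations (who is on which side, and where the cable car is) can ever be reached, none of them has everyone across, and every continuation just revisits them. They are: 0 rangers + 0 poachers across (cable car back at the start); 0 rangers + 1 poacher across (cable car there); 0 rangers + 1 poacher across (cable car back at the start); 0 rangers + 2 poachers across (cable car there); 0 rangers + 2 poachers across (cable car back at the start); 0 rangers + 3 poachers across (cable car there); 0 rangers + 3 poachers across (cable car back at the start); 0 rangers + 4 poachers across (cable car there); 1 ranger + 1 poacher across (cable car there); 1 ranger + 1 poacher across (cable car back at the start); 2 rangers + 2 poachers across (cable car there). So no valid plan exists.

No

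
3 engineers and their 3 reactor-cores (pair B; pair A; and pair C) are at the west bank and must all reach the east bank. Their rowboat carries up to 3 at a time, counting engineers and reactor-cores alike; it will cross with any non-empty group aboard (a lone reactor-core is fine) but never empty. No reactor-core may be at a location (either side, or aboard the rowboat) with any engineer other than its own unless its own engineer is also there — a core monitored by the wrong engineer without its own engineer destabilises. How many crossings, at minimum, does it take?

Counting alone: each trip to the east bank takes at most 3 across and each return brings at least 1 back, so after t trips out (and t−1 returns) at most 3t − (t−1) of the 6 are across; that first reaches 6 at t = 3, so at least 5 crossings are needed.
The plan below uses exactly 5 crossings, so it is optimal:
1. engineer B and reactor-core B cross → the east bank.
2. engineer B crosses ← the west bank.
3. engineer A, engineer B, and engineer C cross → the east bank.
4. reactor-core B crosses ← the west bank.
5. reactor-core A, reactor-core B, and reactor-core C cross → the east bank.

5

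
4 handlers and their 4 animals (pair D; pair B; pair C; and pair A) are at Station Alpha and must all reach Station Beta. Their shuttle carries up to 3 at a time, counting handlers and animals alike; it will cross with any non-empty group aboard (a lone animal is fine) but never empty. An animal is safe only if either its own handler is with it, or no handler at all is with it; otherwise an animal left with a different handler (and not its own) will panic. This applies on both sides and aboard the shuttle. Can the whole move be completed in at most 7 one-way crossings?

No

Counting alone: each trip to Station Beta takes at most 3 across and each return brings at least 1 back, so after t trips out (and t−1 returns) at most 3t − (t−1) of the 8 are across; that first reaches 8 at t = 4, so at least 7 crossings are needed.
The safety rule pushes this higher. Following every safe sequence of crossings, the most of the 8 that can be at Station Beta as the shuttle arrives there on crossing 7 is 7 — never all 8.
So the move cannot be finished within 7 crossings. (The shortest complete plan takes 9:)
1. animal D and handler D cross → Station Beta.
2. handler D crosses ← Station Alpha.
3. animal B, handler B, and handler D cross → Station Beta.
4. animal D and handler D cross ← Station Alpha.
5. handler A, handler C, and handler D cross → Station Beta.
6. animal B crosses ← Station Alpha.
7. animal B and animal D cross → Station Beta.
8. animal D crosses ← Station Alpha.
9. animal A, animal C, and animal D cross → Station Beta.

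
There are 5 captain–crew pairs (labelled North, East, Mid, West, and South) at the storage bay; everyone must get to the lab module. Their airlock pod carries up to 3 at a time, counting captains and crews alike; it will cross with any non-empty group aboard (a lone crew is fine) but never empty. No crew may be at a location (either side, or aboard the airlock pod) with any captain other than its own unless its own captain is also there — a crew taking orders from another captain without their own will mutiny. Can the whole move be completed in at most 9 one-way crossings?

No

Counting alone: each trip to the lab module takes at most 3 across and each return brings at least 1 back, so after t trips out (and t−1 returns) at most 3t − (t−1) of the 10 are across; that first reaches 10 at t = 5, so at least 9 crossings are needed.
The safety rule pushes this higher. Following every safe sequence of crossings, the most of the 10 that can be at the lab module as the airlock pod arrives there on crossing 9 is 9 — never all 10.
So the move cannot be finished within 9 crossings. (The shortest complete plan takes 11:)
1. captain North and crew North cross → the lab module.
2. captain North crosses ← the storage bay.
3. crew East, crew Mid, and crew West cross → the lab module.
4. crew North crosses ← the storage bay.
5. captain East, captain Mid, and captain West cross → the lab module.
6. captain East and crew East cross ← the storage bay.
7. captain East, captain North, and captain South cross → the lab module.
8. crew Mid crosses ← the storage bay.
9. crew East and crew North cross → the lab module.
10. crew North crosses ← the storage bay.
11. crew Mid, crew North, and crew South cross → the lab module.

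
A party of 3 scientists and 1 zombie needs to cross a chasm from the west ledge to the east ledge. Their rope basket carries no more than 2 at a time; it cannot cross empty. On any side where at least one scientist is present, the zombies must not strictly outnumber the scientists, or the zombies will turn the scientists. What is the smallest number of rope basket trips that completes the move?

5

Counting alone: each trip to the east ledge takes at most 2 across and each return brings at least 1 back, so after t trips out (and t−1 returns) at most 2t − (t−1) of the 4 are across; that first reaches 4 at t = 3, so at least 5 crossings are needed.
The plan below uses exactly 5 crossings, so it is optimal:
1. 1 scientist and 1 zombie → the east ledge.  (the west ledge: 2S 0Z; the east ledge: 1S 1Z)
2. 1 zombie ← the west ledge.  (the west ledge: 2S 1Z; the east ledge: 1S 0Z)
3. 1 scientist and 1 zombie → the east ledge.  (the west ledge: 1S 0Z; the east ledge: 2S 1Z)
4. 1 zombie ← the west ledge.  (the west ledge: 1S 1Z; the east ledge: 2S 0Z)
5. 1 scientist and 1 zombie → the east ledge.  (the west ledge: 0S 0Z; the east ledge: 3S 1Z)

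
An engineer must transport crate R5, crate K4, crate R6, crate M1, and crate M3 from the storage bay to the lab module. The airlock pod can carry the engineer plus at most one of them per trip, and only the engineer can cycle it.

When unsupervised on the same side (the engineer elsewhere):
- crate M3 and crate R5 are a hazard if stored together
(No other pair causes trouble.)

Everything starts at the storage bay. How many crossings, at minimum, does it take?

9

Counting alone: the engineer can take at most 1 across per trip to the lab module, so moving all 5 needs at least 5 loaded trips out, with a return between consecutive ones — at least 9 crossings.
The plan below uses exactly 9 crossings, so it is optimal:
1. Engineer goes to the lab module with crate R5.
2. Engineer goes back to the storage bay alone.
3. Engineer goes to the lab module with crate K4.
4. Engineer goes back to the storage bay alone.
5. Engineer goes to the lab module with crate R6.
6. Engineer goes back to the storage bay alone.
7. Engineer goes to the lab module with crate M1.
8. Engineer goes back to the storage bay alone.
9. Engineer goes to the lab module with crate M3.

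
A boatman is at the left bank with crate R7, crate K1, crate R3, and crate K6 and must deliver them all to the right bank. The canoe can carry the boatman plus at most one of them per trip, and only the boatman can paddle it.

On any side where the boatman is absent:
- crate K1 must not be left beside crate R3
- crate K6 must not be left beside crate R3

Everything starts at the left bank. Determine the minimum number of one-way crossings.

Counting alone: the boatman can take at most 1 across per trip to the right bank, so moving all 4 needs at least 4 loaded trips out, with a return between consecutive ones — at least 7 crossings.
The safety rule pushes this higher. Following every safe sequence of crossings, the most of the 4 that can be at the right bank as the canoe arrives there on crossing 7 is 3 — never all 4.
So no plan with fewer than 9 crossings exists, and this one achieves 9:
1. Boatman goes to the right bank with crate R3.
2. Boatman goes back to the left bank alone.
3. Boatman goes to the right bank with crate R7.
4. Boatman goes back to the left bank alone.
5. Boatman goes to the right bank with crate K1.
6. Boatman goes back to the left bank with crate R3.
7. Boatman goes to the right bank with crate K6.
8. Boatman goes back to the left bank alone.
9. Boatman goes to the right bank with crate R3.

9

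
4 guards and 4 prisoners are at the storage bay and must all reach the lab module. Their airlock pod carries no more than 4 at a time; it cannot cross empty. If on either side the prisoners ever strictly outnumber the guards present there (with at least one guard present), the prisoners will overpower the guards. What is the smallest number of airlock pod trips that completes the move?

Counting alone: each trip to the lab module takes at most 4 across and each return brings at least 1 back, so after t trips out (and t−1 returns) at most 4t − (t−1) of the 8 are across; that first reaches 8 at t = 3, so at least 5 crossings are needed.
The plan below uses exactly 5 crossings, so it is optimal:
1. 2 prisoners → the lab module.  (the storage bay: 4G 2P; the lab module: 0G 2P)
2. 1 prisoner ← the storage bay.  (the storage bay: 4G 3P; the lab module: 0G 1P)
3. 4 guards → the lab module.  (the storage bay: 0G 3P; the lab module: 4G 1P)
4. 1 prisoner ← the storage bay.  (the storage bay: 0G 4P; the lab module: 4G 0P)
5. 4 prisoners → the lab module.  (the storage bay: 0G 0P; the lab module: 4G 4P)

5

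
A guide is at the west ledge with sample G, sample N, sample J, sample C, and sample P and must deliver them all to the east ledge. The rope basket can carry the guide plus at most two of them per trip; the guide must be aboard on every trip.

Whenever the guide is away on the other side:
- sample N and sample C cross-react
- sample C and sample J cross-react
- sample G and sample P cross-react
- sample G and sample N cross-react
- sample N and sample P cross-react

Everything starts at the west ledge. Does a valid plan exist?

Whatever the first load, the items left behind include a forbidden pair without the guide. No opening move is safe, so no plan exists.

No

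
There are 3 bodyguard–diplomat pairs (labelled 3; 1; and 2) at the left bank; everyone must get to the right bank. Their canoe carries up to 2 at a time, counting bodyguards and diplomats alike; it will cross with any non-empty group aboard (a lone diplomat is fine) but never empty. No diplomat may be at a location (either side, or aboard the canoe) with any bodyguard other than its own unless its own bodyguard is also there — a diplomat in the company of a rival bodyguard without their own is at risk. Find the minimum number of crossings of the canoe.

11

Counting alone: each trip to the right bank takes at most 2 across and each return brings at least 1 back, so after t trips out (and t−1 returns) at most 2t − (t−1) of the 6 are across; that first reaches 6 at t = 5, so at least 9 crossings are needed.
The safety rule pushes this higher. Following every safe sequence of crossings, the most of the 6 that can be at the right bank as the canoe arrives there on crossing 9 is 5 — never all 6.
So no plan with fewer than 11 crossings exists, and this one achieves 11:
1. bodyguard 3 and diplomat 3 cross → the right bank.
2. bodyguard 3 crosses ← the left bank.
3. diplomat 1 and diplomat 2 cross → the right bank.
4. diplomat 3 crosses ← the left bank.
5. bodyguard 1 and bodyguard 2 cross → the right bank.
6. bodyguard 1 and diplomat 1 cross ← the left bank.
7. bodyguard 1 and bodyguard 3 cross → the right bank.
8. diplomat 2 crosses ← the left bank.
9. diplomat 1 and diplomat 3 cross → the right bank.
10. bodyguard 2 crosses ← the left bank.
11. bodyguard 2 and diplomat 2 cross → the right bank.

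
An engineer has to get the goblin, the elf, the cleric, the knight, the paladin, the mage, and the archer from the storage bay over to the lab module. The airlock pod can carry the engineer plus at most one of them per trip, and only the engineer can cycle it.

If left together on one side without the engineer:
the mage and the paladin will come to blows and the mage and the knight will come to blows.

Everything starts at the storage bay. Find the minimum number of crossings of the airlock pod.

15

Counting alone: the engineer can take at most 1 across per trip to the lab module, so moving all 7 needs at least 7 loaded trips out, with a return between consecutive ones — at least 13 crossings.
The safety rule pushes this higher. Following every safe sequence of crossings, the most of the 7 that can be at the lab module as the airlock pod arrives there on crossing 13 is 6 — never all 7.
So no plan with fewer than 15 crossings exists, and this one achieves 15:
1. Engineer goes to the lab module with the mage.  [the storage bay: the archer, the cleric, the elf, the goblin, the knight, the paladin | the lab module: the mage]
2. Engineer goes back to the storage bay alone.  [the storage bay: the archer, the cleric, the elf, the goblin, the knight, the paladin | the lab module: the mage]
3. Engineer goes to the lab module with the goblin.  [the storage bay: the archer, the cleric, the elf, the knight, the paladin | the lab module: the goblin, the mage]
4. Engineer goes back to the storage bay alone.  [the storage bay: the archer, the cleric, the elf, the knight, the paladin | the lab module: the goblin, the mage]
5. Engineer goes to the lab module with the elf.  [the storage bay: the archer, the cleric, the knight, the paladin | the lab module: the elf, the goblin, the mage]
6. Engineer goes back to the storage bay alone.  [the storage bay: the archer, the cleric, the knight, the paladin | the lab module: the elf, the goblin, the mage]
7. Engineer goes to the lab module with the cleric.  [the storage bay: the archer, the knight, the paladin | the lab module: the cleric, the elf, the goblin, the mage]
8. Engineer goes back to the storage bay alone.  [the storage bay: the archer, the knight, the paladin | the lab module: the cleric, the elf, the goblin, the mage]
9. Engineer goes to the lab module with the knight.  [the storage bay: the archer, the paladin | the lab module: the cleric, the elf, the goblin, the knight, the mage]
10. Engineer goes back to the storage bay with the mage.  [the storage bay: the archer, the mage, the paladin | the lab module: the cleric, the elf, the goblin, the knight]
11. Engineer goes to the lab module with the paladin.  [the storage bay: the archer, the mage | the lab module: the cleric, the elf, the goblin, the knight, the paladin]
12. Engineer goes back to the storage bay alone.  [the storage bay: the archer, the mage | the lab module: the cleric, the elf, the goblin, the knight, the paladin]
13. Engineer goes to the lab module with the archer.  [the storage bay: the mage | the lab module: the archer, the cleric, the elf, the goblin, the knight, the paladin]
14. Engineer goes back to the storage bay alone.  [the storage bay: the mage | the lab module: the archer, the cleric, the elf, the goblin, the knight, the paladin]
15. Engineer goes to the lab module with the mage.  [the storage bay: — | the lab module: the archer, the cleric, the elf, the goblin, the knight, the mage, the paladin]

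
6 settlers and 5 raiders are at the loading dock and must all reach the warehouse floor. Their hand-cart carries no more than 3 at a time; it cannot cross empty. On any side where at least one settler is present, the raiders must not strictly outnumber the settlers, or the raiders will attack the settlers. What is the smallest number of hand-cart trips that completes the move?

Counting alone: each trip to the warehouse floor takes at most 3 across and each return brings at least 1 back, so after t trips out (and t−1 returns) at most 3t − (t−1) of the 11 are across; that first reaches 11 at t = 5, so at least 9 crossings are needed.
The plan below uses exactly 9 crossings, so it is optimal:
1. 3 raiders → the warehouse floor.  (the loading dock: 6S 2R; the warehouse floor: 0S 3R)
2. 1 raider ← the loading dock.  (the loading dock: 6S 3R; the warehouse floor: 0S 2R)
3. 3 settlers → the warehouse floor.  (the loading dock: 3S 3R; the warehouse floor: 3S 2R)
4. 1 settler ← the loading dock.  (the loading dock: 4S 3R; the warehouse floor: 2S 2R)
5. 2 settlers and 1 raider → the warehouse floor.  (the loading dock: 2S 2R; the warehouse floor: 4S 3R)
6. 1 settler ← the loading dock.  (the loading dock: 3S 2R; the warehouse floor: 3S 3R)
7. 2 settlers and 1 raider → the warehouse floor.  (the loading dock: 1S 1R; the warehouse floor: 5S 4R)
8. 1 settler ← the loading dock.  (the loading dock: 2S 1R; the warehouse floor: 4S 4R)
9. 2 settlers and 1 raider → the warehouse floor.  (the loading dock: 0S 0R; the warehouse floor: 6S 5R)

9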